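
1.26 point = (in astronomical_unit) 2.971e-15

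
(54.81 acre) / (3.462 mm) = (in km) 6.407e+04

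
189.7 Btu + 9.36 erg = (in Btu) 189.7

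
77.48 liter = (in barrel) 0.4873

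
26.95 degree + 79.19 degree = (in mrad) 1852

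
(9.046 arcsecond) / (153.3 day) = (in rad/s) 3.311e-12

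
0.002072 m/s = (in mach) 6.085e-06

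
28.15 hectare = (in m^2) 2.815e+05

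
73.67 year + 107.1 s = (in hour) 6.453e+05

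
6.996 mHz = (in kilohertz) 6.996e-06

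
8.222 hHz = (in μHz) 8.222e+08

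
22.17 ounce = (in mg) 6.285e+05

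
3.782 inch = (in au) 6.421e-13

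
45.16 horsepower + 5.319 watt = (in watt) 3.368e+04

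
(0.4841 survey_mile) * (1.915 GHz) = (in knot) 2.9e+12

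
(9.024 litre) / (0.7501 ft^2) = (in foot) 0.4248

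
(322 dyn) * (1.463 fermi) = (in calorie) 1.126e-18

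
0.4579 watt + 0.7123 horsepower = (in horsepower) 0.7129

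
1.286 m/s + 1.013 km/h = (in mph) 3.506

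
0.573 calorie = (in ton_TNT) 5.73e-10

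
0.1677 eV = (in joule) 2.687e-20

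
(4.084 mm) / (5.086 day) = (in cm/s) 9.294e-07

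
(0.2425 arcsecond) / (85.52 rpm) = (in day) 1.519e-12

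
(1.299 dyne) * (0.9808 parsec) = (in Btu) 3.726e+08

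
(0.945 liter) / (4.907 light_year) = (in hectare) 2.036e-24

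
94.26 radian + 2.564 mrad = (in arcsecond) 1.944e+07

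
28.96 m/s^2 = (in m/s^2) 28.96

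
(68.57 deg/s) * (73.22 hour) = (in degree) 1.807e+07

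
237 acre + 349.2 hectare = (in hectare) 445.1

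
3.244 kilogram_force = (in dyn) 3.181e+06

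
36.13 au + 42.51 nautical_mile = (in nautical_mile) 2.918e+09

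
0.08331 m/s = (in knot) 0.1619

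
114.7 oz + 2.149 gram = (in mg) 3.254e+06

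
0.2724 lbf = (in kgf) 0.1236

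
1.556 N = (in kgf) 0.1587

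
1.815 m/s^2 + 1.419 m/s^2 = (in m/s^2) 3.234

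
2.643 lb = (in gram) 1199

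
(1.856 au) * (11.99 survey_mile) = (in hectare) 5.358e+11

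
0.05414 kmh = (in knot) 0.02923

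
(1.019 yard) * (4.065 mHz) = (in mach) 1.112e-05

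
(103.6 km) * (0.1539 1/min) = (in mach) 0.7804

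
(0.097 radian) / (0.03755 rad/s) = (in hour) 0.0007176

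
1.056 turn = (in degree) 380.2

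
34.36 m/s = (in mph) 76.86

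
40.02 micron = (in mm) 0.04002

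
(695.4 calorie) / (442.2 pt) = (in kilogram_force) 1902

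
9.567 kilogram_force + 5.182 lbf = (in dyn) 1.169e+07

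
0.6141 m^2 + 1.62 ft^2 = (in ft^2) 8.23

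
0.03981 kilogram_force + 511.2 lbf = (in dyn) 2.274e+08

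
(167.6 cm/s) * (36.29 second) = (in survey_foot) 199.5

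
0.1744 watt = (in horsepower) 0.0002339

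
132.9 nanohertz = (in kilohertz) 1.329e-10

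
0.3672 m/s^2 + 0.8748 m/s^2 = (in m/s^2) 1.242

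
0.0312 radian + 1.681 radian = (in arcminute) 5886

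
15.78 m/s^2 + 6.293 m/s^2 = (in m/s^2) 22.07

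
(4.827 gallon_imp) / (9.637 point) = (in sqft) 69.48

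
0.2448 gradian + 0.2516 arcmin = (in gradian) 0.2495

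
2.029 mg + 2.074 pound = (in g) 940.8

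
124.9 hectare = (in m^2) 1.249e+06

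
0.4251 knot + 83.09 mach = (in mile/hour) 6.329e+04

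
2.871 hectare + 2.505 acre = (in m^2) 3.885e+04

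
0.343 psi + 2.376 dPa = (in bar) 0.02365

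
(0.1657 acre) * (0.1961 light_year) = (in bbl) 7.825e+18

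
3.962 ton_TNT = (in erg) 1.658e+17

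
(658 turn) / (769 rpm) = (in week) 8.489e-05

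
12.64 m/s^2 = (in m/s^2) 12.64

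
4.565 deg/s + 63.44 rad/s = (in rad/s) 63.52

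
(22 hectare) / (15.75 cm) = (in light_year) 1.476e-10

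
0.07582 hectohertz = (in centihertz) 758.2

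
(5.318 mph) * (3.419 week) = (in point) 1.393e+10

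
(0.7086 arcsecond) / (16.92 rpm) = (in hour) 5.386e-10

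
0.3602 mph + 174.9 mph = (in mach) 0.2301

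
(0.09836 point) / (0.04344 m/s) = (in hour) 2.219e-07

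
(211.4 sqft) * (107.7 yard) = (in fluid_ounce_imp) 6.807e+07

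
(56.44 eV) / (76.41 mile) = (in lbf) 1.653e-23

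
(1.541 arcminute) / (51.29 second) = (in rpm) 8.346e-05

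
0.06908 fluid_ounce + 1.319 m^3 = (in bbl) 8.296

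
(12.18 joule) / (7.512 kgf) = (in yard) 0.1808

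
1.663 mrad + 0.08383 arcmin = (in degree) 0.09668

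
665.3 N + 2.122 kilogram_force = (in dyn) 6.861e+07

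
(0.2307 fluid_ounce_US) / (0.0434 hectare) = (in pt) 4.456e-05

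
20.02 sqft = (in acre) 0.0004596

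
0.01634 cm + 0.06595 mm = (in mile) 1.425e-07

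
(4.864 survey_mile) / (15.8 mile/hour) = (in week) 0.001832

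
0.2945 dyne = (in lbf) 6.621e-07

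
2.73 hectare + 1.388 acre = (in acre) 8.134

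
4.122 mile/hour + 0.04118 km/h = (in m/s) 1.854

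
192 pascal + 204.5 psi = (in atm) 13.92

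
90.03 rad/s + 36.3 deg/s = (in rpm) 865.8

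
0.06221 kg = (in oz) 2.194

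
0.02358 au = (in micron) 3.528e+15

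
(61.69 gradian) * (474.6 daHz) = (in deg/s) 2.635e+05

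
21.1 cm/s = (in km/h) 0.7596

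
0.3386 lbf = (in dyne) 1.506e+05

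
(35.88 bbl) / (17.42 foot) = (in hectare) 0.0001074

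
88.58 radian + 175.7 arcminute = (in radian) 88.63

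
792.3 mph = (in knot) 688.5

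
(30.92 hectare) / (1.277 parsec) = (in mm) 7.847e-09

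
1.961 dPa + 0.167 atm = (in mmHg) 126.9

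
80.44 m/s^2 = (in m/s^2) 80.44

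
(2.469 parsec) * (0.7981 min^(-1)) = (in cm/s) 1.013e+17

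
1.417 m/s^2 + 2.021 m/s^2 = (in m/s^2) 3.438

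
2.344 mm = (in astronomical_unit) 1.567e-14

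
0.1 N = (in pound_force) 0.02248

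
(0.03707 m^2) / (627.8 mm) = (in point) 167.4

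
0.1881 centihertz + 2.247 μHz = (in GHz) 1.883e-12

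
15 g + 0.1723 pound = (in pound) 0.2054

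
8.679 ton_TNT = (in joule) 3.631e+10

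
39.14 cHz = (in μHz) 3.914e+05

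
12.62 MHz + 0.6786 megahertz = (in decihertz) 1.33e+08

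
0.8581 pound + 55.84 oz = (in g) 1972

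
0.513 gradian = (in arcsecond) 1662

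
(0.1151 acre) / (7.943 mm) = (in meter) 5.864e+04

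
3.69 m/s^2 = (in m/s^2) 3.69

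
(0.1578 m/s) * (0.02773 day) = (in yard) 413.5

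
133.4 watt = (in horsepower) 0.1789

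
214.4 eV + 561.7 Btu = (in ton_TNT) 0.0001416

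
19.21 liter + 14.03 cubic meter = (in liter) 1.405e+04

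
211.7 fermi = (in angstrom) 0.002117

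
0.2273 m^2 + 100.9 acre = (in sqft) 4.395e+06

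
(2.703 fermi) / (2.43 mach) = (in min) 5.445e-20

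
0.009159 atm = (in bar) 0.00928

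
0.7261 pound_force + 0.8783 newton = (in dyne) 4.108e+05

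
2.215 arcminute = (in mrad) 0.6443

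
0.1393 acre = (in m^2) 563.7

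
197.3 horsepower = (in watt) 1.471e+05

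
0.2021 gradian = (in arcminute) 10.91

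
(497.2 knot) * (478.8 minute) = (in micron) 7.348e+12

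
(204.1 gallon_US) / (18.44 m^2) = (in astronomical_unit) 2.801e-13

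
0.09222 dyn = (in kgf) 9.404e-08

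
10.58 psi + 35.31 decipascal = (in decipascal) 7.295e+05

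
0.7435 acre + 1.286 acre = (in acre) 2.03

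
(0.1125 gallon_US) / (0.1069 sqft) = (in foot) 0.1407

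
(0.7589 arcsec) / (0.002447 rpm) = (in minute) 0.0002393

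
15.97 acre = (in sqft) 6.957e+05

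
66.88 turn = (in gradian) 2.675e+04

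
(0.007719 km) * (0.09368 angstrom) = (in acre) 1.787e-14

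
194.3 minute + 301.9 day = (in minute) 4.349e+05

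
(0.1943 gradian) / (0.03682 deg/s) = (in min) 0.07916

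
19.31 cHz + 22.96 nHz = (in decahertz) 0.01931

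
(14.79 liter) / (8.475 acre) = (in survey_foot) 1.415e-06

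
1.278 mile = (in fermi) 2.057e+18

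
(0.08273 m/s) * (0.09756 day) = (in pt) 1.977e+06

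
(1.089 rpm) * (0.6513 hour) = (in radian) 267.4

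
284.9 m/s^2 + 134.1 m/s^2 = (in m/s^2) 419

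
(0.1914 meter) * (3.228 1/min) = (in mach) 3.024e-05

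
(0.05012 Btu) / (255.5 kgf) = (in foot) 0.06924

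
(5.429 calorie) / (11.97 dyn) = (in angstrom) 1.898e+15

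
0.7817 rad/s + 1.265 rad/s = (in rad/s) 2.047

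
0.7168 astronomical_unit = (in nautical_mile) 5.79e+07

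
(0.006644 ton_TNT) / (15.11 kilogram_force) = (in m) 1.876e+05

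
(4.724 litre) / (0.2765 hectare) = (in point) 0.004843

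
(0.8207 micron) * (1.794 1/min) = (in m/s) 2.454e-08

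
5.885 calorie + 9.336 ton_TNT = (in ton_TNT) 9.336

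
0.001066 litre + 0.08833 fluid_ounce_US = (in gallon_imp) 0.0008091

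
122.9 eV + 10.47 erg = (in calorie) 2.502e-07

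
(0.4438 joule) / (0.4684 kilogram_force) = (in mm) 96.62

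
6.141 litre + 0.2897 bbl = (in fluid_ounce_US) 1765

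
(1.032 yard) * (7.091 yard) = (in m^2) 6.119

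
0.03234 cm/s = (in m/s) 0.0003234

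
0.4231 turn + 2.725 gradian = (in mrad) 2701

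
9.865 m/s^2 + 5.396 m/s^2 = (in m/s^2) 15.26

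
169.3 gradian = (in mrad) 2659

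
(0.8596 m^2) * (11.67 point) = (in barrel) 0.02226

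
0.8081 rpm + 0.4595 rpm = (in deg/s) 7.606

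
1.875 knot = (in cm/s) 96.46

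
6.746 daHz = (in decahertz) 6.746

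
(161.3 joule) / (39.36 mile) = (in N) 0.002546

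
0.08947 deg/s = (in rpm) 0.01491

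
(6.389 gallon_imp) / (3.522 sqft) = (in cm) 8.877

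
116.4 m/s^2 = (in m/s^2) 116.4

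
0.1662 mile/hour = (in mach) 0.0002182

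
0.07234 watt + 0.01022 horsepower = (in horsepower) 0.01032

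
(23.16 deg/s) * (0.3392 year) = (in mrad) 4.324e+09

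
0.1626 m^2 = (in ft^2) 1.75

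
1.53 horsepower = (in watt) 1141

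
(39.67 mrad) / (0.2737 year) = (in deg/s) 2.633e-07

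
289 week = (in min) 2.913e+06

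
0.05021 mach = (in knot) 33.23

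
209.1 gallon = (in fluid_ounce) 2.676e+04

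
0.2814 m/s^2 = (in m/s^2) 0.2814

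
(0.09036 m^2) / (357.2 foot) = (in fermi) 8.299e+11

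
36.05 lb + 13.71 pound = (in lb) 49.76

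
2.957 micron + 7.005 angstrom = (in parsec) 9.585e-23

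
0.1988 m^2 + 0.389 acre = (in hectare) 0.1574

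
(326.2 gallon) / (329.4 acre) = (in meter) 9.263e-07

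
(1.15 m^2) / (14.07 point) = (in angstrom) 2.317e+12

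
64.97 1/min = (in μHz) 1.083e+06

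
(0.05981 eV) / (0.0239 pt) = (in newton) 1.137e-15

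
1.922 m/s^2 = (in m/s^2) 1.922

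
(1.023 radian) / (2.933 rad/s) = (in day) 4.037e-06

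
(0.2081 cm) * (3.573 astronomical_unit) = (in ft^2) 1.197e+10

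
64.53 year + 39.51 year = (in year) 104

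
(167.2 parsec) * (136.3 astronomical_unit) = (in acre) 2.6e+28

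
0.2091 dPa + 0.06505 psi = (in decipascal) 4485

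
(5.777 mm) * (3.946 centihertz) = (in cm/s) 0.0228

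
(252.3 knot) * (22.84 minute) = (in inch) 7.003e+06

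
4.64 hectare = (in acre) 11.47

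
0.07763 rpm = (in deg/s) 0.4658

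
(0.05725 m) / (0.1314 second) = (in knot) 0.8469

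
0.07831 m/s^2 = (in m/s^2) 0.07831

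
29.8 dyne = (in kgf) 3.039e-05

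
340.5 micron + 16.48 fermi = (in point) 0.9652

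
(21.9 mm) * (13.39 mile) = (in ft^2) 5080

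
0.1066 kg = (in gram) 106.6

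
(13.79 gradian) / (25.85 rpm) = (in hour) 2.223e-05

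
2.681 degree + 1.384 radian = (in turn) 0.2277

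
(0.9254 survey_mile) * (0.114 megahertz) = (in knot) 3.3e+08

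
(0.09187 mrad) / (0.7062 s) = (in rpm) 0.001242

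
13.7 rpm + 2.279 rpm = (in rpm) 15.98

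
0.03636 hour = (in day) 0.001515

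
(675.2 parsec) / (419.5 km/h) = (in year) 5.67e+09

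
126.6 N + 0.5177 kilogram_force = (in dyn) 1.317e+07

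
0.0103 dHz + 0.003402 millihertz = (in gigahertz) 1.033e-12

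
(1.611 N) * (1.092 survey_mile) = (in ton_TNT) 6.767e-07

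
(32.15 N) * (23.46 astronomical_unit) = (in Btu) 1.069e+11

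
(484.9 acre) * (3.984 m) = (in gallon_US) 2.065e+09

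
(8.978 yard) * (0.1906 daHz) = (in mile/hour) 35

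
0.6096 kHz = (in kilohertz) 0.6096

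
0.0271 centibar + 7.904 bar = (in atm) 7.801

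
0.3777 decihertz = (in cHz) 3.777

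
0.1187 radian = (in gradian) 7.557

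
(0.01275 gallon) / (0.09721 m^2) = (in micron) 496.5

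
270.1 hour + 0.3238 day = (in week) 1.654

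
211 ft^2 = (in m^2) 19.6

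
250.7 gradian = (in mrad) 3938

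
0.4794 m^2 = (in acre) 0.0001185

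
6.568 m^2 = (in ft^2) 70.7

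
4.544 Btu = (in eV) 2.992e+22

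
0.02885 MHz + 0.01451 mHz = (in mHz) 2.885e+07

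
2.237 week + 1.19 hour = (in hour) 377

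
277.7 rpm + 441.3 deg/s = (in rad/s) 36.78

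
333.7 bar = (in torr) 2.503e+05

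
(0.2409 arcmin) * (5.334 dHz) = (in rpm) 0.0003569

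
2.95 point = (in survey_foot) 0.003414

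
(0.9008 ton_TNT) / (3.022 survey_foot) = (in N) 4.092e+09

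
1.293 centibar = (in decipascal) 1.293e+04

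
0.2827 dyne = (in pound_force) 6.355e-07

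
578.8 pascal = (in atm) 0.005712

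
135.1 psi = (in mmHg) 6987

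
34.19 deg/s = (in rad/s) 0.5967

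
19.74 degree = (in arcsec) 7.106e+04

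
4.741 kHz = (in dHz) 4.741e+04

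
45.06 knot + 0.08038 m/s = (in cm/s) 2326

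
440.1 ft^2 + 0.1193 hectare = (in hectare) 0.1234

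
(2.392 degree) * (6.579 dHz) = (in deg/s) 1.574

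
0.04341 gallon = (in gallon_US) 0.04341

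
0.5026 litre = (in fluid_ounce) 16.99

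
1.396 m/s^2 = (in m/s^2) 1.396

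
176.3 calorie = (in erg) 7.376e+09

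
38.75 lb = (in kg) 17.58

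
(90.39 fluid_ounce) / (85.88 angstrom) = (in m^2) 3.113e+05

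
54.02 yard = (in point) 1.4e+05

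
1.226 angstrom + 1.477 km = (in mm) 1.477e+06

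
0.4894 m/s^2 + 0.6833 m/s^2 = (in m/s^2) 1.173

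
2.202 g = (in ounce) 0.07767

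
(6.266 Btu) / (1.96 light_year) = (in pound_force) 8.015e-14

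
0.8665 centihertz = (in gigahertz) 8.665e-12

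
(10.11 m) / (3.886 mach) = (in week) 1.263e-08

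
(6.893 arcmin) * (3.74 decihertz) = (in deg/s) 0.04297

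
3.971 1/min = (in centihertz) 6.618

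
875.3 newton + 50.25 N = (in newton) 925.5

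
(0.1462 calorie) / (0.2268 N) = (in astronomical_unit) 1.803e-11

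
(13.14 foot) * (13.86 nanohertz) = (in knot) 1.079e-07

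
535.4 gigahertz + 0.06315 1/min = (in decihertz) 5.354e+12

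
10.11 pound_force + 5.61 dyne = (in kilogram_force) 4.586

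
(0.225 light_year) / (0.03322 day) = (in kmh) 2.67e+12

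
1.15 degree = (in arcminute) 69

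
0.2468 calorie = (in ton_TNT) 2.468e-10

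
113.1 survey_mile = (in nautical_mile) 98.28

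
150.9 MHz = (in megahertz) 150.9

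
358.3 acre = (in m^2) 1.45e+06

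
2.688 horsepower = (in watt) 2004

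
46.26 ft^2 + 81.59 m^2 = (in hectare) 0.008589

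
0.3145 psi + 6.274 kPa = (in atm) 0.08332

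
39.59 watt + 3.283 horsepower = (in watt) 2488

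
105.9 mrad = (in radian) 0.1059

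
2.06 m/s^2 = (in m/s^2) 2.06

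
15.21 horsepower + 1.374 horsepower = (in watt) 1.237e+04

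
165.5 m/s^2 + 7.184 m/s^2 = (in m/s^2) 172.7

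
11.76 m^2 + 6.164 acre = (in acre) 6.167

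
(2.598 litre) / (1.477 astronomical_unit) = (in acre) 2.905e-18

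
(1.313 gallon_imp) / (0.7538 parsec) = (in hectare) 2.566e-23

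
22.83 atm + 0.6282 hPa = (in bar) 23.13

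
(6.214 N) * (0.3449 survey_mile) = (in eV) 2.153e+22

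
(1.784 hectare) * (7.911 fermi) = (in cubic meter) 1.411e-10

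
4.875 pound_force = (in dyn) 2.169e+06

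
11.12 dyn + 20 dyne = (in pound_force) 6.996e-05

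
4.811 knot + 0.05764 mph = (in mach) 0.007344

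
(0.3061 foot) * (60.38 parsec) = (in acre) 4.295e+13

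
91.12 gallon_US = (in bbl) 2.17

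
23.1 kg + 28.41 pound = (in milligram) 3.599e+07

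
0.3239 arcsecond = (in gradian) 9.997e-05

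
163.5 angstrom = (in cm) 1.635e-06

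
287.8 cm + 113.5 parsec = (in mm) 3.502e+21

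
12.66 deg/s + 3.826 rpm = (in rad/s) 0.6216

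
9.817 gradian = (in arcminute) 530.1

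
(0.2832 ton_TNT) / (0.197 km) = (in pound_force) 1.352e+06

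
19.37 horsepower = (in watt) 1.444e+04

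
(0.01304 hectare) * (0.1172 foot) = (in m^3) 4.658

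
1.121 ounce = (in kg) 0.03178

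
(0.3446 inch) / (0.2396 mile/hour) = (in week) 1.351e-07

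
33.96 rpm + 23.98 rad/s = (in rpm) 263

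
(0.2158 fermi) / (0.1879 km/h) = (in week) 6.836e-21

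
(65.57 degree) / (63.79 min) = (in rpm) 0.002855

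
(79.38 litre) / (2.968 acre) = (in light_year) 6.986e-22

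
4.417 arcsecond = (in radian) 2.141e-05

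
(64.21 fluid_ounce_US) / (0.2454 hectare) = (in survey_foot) 2.539e-06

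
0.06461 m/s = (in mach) 0.0001898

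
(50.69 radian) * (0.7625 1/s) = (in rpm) 369.1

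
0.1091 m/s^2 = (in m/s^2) 0.1091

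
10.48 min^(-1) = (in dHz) 1.747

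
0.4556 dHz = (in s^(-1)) 0.04556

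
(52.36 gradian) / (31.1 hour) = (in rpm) 7.015e-05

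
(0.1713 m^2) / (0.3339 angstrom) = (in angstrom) 5.13e+19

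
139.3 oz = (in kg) 3.949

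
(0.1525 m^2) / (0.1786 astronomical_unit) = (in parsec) 1.85e-28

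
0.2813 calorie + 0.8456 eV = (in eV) 7.346e+18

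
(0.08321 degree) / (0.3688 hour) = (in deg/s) 6.267e-05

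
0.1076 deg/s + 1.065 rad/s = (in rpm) 10.19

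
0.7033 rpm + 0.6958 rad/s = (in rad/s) 0.7694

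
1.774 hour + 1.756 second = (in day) 0.07394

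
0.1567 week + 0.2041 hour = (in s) 9.551e+04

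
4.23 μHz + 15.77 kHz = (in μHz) 1.577e+10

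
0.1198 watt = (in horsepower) 0.0001607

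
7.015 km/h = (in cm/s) 194.9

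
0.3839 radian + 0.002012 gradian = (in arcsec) 7.919e+04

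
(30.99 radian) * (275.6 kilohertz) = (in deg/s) 4.894e+08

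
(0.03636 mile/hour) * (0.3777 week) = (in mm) 3.713e+06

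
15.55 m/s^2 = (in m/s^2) 15.55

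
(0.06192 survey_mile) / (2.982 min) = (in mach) 0.001636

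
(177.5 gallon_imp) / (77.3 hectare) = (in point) 0.002959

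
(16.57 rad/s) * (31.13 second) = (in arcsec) 1.064e+08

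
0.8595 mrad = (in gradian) 0.05472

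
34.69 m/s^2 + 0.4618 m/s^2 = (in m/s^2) 35.15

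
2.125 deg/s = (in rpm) 0.3542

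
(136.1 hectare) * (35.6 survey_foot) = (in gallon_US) 3.901e+09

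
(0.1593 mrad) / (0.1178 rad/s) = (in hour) 3.756e-07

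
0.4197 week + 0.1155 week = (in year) 0.01026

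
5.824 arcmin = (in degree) 0.09707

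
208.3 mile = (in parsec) 1.086e-11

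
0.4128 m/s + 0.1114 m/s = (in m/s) 0.5242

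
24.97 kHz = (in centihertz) 2.497e+06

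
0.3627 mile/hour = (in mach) 0.0004762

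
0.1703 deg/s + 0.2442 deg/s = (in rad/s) 0.007234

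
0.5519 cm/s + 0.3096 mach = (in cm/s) 1.054e+04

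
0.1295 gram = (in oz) 0.004568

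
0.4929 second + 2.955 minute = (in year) 5.638e-06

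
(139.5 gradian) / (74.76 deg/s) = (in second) 1.679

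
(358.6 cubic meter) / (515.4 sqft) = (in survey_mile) 0.004654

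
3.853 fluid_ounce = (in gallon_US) 0.0301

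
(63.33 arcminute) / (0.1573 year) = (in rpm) 3.546e-08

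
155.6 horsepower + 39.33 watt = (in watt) 1.161e+05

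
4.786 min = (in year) 9.106e-06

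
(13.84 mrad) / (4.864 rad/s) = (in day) 3.293e-08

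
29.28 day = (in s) 2.53e+06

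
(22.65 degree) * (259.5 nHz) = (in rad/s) 1.026e-07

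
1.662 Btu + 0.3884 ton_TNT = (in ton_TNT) 0.3884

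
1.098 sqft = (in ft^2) 1.098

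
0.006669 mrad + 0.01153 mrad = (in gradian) 0.001159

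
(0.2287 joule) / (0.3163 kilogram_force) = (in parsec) 2.389e-18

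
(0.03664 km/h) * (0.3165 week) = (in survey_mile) 1.211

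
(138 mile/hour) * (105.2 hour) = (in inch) 9.198e+08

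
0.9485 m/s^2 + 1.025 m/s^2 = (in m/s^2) 1.974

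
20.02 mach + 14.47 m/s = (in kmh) 2.459e+04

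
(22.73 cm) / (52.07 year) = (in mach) 4.065e-13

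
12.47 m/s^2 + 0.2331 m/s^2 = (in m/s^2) 12.7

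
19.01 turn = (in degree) 6844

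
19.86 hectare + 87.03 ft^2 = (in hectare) 19.86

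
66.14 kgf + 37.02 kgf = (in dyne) 1.012e+08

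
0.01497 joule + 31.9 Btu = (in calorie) 8044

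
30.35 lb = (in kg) 13.77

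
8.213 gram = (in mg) 8213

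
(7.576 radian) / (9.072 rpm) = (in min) 0.1329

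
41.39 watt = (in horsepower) 0.0555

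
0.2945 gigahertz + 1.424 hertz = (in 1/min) 1.767e+10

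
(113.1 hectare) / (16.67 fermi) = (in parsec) 2199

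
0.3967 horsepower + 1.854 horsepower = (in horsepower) 2.251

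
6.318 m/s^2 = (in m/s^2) 6.318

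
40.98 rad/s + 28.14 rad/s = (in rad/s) 69.12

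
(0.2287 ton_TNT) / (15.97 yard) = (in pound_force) 1.473e+07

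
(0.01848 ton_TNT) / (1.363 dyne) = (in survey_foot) 1.861e+13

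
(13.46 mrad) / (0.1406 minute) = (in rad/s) 0.001596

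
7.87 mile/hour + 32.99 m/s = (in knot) 70.97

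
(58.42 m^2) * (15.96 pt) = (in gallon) 86.89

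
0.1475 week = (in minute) 1487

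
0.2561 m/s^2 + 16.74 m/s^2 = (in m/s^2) 17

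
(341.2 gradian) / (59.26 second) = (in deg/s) 5.182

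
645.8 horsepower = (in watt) 4.816e+05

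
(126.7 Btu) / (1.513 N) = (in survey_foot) 2.899e+05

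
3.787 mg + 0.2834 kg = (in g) 283.4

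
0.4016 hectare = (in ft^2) 4.323e+04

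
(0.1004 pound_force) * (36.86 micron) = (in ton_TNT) 3.934e-15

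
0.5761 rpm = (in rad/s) 0.06033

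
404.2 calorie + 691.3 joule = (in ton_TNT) 5.694e-07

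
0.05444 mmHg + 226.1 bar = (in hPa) 2.261e+05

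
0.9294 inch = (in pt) 66.92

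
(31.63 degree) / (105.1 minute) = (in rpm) 0.000836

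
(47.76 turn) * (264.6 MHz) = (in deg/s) 4.549e+12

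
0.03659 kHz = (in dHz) 365.9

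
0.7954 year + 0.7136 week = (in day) 295.3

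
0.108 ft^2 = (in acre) 2.479e-06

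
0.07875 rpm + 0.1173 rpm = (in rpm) 0.1961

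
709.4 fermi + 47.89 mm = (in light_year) 5.062e-18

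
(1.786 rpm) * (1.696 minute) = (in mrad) 1.903e+04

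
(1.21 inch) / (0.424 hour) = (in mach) 5.913e-08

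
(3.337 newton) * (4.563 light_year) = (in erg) 1.441e+24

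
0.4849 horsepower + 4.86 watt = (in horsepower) 0.4914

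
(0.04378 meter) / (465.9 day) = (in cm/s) 1.088e-07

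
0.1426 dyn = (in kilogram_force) 1.454e-07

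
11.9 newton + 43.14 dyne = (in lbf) 2.675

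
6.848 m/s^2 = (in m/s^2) 6.848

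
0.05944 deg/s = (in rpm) 0.009907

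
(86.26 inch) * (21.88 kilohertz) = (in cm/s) 4.794e+06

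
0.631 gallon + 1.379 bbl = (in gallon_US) 58.55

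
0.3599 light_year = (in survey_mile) 2.116e+12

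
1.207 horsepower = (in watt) 900.1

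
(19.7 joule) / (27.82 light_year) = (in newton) 7.485e-17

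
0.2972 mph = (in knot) 0.2583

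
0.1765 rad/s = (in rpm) 1.685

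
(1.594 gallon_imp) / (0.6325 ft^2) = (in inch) 4.855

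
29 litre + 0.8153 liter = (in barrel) 0.1875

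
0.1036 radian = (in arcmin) 356.2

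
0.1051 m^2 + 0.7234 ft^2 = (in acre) 4.258e-05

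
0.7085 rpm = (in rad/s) 0.07419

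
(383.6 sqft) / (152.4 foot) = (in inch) 30.2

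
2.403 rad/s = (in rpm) 22.95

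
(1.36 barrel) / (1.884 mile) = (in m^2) 7.131e-05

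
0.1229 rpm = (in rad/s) 0.01287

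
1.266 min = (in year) 2.409e-06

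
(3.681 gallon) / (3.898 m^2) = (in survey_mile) 2.221e-06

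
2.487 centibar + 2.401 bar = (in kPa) 242.6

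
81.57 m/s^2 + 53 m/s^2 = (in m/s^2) 134.6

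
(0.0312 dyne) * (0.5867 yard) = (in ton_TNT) 4.001e-17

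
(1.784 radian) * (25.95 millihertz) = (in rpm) 0.4421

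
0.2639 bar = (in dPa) 2.639e+05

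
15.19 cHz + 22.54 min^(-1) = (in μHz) 5.276e+05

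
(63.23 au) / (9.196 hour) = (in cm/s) 2.857e+10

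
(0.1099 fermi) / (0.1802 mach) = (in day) 2.073e-23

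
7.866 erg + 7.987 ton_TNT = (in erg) 3.342e+17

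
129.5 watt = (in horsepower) 0.1737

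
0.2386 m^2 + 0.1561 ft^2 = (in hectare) 2.531e-05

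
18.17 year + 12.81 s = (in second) 5.73e+08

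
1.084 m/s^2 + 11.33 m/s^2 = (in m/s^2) 12.41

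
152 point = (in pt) 152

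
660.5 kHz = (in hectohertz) 6605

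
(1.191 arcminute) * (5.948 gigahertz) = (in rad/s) 2.061e+06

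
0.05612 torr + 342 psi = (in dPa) 2.358e+07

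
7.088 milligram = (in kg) 7.088e-06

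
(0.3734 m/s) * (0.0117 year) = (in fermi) 1.378e+20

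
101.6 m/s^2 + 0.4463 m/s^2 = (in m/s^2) 102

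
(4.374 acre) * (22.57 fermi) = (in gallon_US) 1.055e-07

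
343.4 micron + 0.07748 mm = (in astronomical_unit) 2.813e-15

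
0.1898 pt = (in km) 6.696e-08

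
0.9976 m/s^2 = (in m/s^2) 0.9976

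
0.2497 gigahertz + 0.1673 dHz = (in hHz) 2.497e+06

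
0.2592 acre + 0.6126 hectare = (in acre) 1.773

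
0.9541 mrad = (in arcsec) 196.8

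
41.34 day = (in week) 5.906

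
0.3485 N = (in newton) 0.3485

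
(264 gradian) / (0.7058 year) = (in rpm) 1.779e-06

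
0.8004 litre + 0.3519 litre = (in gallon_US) 0.3044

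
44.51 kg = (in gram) 4.451e+04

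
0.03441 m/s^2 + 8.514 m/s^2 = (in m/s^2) 8.548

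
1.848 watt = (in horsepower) 0.002478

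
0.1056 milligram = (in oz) 3.725e-06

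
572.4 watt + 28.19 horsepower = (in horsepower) 28.96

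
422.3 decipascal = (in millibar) 0.4223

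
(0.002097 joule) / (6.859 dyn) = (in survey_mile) 0.019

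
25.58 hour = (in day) 1.066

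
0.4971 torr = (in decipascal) 662.7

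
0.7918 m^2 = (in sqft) 8.523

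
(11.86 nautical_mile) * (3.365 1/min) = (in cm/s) 1.232e+05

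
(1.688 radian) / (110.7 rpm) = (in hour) 4.045e-05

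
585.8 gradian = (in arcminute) 3.163e+04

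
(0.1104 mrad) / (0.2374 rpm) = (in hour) 1.234e-06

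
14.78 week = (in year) 0.2835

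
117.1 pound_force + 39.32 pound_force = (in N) 695.8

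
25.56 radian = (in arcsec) 5.272e+06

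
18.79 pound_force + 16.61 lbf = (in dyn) 1.575e+07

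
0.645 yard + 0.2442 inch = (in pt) 1689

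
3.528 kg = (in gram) 3528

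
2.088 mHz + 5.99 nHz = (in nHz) 2.088e+06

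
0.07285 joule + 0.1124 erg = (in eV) 4.547e+17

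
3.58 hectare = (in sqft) 3.853e+05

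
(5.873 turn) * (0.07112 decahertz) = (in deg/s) 1504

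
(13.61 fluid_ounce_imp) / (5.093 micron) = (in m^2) 75.93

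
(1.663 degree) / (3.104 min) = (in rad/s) 0.0001558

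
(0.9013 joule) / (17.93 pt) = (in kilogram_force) 14.53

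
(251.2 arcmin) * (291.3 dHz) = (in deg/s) 122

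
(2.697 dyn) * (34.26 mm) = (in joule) 9.24e-07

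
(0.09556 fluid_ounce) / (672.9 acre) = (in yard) 1.135e-12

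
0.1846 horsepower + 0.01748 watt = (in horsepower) 0.1846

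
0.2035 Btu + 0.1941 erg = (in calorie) 51.32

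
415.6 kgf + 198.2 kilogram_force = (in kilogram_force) 613.8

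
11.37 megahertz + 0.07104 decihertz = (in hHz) 1.137e+05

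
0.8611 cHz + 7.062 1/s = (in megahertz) 7.071e-06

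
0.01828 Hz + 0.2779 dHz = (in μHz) 4.607e+04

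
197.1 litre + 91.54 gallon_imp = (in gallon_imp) 134.9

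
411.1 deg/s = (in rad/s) 7.175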